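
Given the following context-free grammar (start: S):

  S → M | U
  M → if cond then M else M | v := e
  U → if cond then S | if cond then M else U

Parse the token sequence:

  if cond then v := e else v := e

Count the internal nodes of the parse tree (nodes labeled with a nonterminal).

[S [M if cond then [M v := e] else [M v := e]]]

4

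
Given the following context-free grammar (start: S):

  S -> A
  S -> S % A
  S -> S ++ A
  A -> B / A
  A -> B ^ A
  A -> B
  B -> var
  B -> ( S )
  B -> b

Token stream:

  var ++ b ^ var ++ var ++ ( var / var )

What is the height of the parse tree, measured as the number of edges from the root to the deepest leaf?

7

[S [S [S [S [A [B var]]] ++ [A [B b] ^ [A [B var]]]] ++ [A [B var]]] ++ [A [B ( [S [A [B var] / [A [B var]]]] )]]]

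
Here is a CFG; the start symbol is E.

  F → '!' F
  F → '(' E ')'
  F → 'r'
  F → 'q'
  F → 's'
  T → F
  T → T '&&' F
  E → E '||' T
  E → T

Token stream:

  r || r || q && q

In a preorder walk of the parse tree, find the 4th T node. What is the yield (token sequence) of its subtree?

q

[E [E [E [T [F r]]] || [T [F r]]] || [T [T [F q]] && [F q]]]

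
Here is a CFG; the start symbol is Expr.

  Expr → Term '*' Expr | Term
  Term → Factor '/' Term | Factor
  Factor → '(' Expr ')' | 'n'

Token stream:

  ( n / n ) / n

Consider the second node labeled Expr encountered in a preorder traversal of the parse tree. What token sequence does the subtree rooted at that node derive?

[Expr [Term [Factor ( [Expr [Term [Factor n] / [Term [Factor n]]]] )] / [Term [Factor n]]]]

n / n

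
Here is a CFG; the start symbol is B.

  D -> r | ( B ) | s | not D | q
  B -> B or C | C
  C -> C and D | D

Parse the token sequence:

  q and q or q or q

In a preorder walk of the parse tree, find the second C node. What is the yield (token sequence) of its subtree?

q

[B [B [B [C [C [D q]] and [D q]]] or [C [D q]]] or [C [D q]]]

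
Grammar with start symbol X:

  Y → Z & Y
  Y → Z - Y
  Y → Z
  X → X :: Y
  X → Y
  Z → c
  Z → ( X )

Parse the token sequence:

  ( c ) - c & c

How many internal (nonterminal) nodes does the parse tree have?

[X [Y [Z ( [X [Y [Z c]]] )] - [Y [Z c] & [Y [Z c]]]]]

10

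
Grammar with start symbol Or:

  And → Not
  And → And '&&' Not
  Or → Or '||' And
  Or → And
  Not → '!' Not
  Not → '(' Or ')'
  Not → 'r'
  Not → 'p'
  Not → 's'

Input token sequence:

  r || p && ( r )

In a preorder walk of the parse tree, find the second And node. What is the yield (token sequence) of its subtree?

[Or [Or [And [Not r]]] || [And [And [Not p]] && [Not ( [Or [And [Not r]]] )]]]

p && ( r )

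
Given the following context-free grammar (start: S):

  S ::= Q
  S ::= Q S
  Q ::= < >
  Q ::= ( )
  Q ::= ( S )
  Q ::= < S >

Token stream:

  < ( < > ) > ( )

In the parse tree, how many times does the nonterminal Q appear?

[S [Q < [S [Q ( [S [Q < >]] )]] >] [S [Q ( )]]]

4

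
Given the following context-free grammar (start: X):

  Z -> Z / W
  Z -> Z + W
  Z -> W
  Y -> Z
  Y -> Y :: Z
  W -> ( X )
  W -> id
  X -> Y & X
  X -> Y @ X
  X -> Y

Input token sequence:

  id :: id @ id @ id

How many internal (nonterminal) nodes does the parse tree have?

[X [Y [Y [Z [W id]]] :: [Z [W id]]] @ [X [Y [Z [W id]]] @ [X [Y [Z [W id]]]]]]

15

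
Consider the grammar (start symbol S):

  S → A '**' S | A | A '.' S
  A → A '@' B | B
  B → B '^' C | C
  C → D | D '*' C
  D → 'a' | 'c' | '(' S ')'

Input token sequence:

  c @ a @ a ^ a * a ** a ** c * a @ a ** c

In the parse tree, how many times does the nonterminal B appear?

[S [A [A [A [B [C [D c]]]] @ [B [C [D a]]]] @ [B [B [C [D a]]] ^ [C [D a] * [C [D a]]]]] ** [S [A [B [C [D a]]]] ** [S [A [A [B [C [D c] * [C [D a]]]]] @ [B [C [D a]]]] ** [S [A [B [C [D c]]]]]]]]

8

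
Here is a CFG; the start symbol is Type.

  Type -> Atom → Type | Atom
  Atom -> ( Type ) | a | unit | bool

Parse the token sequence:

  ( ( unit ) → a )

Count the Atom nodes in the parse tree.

4

[Type [Atom ( [Type [Atom ( [Type [Atom unit]] )] → [Type [Atom a]]] )]]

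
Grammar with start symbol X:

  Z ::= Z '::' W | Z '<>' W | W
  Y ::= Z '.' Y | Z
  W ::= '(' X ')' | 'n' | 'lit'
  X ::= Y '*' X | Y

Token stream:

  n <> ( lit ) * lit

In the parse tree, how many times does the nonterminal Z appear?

4

[X [Y [Z [Z [W n]] <> [W ( [X [Y [Z [W lit]]]] )]]] * [X [Y [Z [W lit]]]]]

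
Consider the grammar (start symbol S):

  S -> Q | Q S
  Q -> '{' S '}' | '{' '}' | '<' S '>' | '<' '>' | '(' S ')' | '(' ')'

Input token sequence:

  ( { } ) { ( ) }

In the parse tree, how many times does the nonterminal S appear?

4

[S [Q ( [S [Q { }]] )] [S [Q { [S [Q ( )]] }]]]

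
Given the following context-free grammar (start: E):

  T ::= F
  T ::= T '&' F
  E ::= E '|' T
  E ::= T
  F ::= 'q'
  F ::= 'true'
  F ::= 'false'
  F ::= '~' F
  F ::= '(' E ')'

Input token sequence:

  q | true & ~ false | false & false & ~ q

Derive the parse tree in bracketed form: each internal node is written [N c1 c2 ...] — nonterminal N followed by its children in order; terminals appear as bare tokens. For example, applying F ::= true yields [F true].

E
E | T
E | T | T
T | T | T
F | T | T
q | T | T
q | T & F | T
q | F & F | T
q | true & F | T
q | true & ~ F | T
q | true & ~ false | T
q | true & ~ false | T & F
q | true & ~ false | T & F & F
q | true & ~ false | F & F & F
q | true & ~ false | false & F & F
q | true & ~ false | false & false & F
q | true & ~ false | false & false & ~ F
q | true & ~ false | false & false & ~ q

[E [E [E [T [F q]]] | [T [T [F true]] & [F ~ [F false]]]] | [T [T [T [F false]] & [F false]] & [F ~ [F q]]]]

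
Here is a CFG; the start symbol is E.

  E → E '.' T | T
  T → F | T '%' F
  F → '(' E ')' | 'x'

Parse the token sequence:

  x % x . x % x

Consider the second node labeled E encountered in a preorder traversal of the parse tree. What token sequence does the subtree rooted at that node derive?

[E [E [T [T [F x]] % [F x]]] . [T [T [F x]] % [F x]]]

x % x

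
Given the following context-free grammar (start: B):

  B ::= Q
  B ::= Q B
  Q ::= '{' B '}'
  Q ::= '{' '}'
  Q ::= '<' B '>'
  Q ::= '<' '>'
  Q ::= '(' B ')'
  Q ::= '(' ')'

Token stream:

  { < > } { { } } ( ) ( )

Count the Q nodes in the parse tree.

[B [Q { [B [Q < >]] }] [B [Q { [B [Q { }]] }] [B [Q ( )] [B [Q ( )]]]]]

6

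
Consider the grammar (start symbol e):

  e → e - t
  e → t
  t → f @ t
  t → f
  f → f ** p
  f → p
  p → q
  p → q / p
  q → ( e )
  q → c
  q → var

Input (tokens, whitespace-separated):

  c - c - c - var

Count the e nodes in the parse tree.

[e [e [e [e [t [f [p [q c]]]]] - [t [f [p [q c]]]]] - [t [f [p [q c]]]]] - [t [f [p [q var]]]]]

4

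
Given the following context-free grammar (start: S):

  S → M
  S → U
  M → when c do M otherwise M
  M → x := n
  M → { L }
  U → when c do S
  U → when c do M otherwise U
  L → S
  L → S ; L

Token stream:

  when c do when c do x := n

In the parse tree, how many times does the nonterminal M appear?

1

[S [U when c do [S [U when c do [S [M x := n]]]]]]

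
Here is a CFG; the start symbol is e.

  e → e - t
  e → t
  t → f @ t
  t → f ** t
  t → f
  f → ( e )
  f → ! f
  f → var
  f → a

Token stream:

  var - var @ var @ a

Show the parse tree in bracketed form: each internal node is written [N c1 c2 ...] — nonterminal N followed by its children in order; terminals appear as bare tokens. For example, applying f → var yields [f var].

e
e - t
t - t
f - t
var - t
var - f @ t
var - var @ t
var - var @ f @ t
var - var @ var @ t
var - var @ var @ f
var - var @ var @ a

[e [e [t [f var]]] - [t [f var] @ [t [f var] @ [t [f a]]]]]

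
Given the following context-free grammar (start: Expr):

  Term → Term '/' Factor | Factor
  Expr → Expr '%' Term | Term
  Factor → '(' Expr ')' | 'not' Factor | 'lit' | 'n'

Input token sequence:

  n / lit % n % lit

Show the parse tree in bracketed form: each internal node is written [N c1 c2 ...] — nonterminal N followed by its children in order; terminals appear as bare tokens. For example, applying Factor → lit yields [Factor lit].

Expr
Expr % Term
Expr % Term % Term
Term % Term % Term
Term / Factor % Term % Term
Factor / Factor % Term % Term
n / Factor % Term % Term
n / lit % Term % Term
n / lit % Factor % Term
n / lit % n % Term
n / lit % n % Factor
n / lit % n % lit

[Expr [Expr [Expr [Term [Term [Factor n]] / [Factor lit]]] % [Term [Factor n]]] % [Term [Factor lit]]]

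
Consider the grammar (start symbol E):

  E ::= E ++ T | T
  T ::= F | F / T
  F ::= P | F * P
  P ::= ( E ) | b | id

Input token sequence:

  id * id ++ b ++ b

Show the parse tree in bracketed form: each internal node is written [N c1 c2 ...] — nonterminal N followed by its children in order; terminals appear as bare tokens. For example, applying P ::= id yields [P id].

E
E ++ T
E ++ T ++ T
T ++ T ++ T
F ++ T ++ T
F * P ++ T ++ T
P * P ++ T ++ T
id * P ++ T ++ T
id * id ++ T ++ T
id * id ++ F ++ T
id * id ++ P ++ T
id * id ++ b ++ T
id * id ++ b ++ F
id * id ++ b ++ P
id * id ++ b ++ b

[E [E [E [T [F [F [P id]] * [P id]]]] ++ [T [F [P b]]]] ++ [T [F [P b]]]]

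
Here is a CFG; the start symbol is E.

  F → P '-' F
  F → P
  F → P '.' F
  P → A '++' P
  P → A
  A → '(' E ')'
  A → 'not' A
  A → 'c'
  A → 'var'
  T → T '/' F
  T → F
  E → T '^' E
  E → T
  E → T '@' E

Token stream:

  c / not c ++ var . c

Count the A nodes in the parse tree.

[E [T [T [F [P [A c]]]] / [F [P [A not [A c]] ++ [P [A var]]] . [F [P [A c]]]]]]

5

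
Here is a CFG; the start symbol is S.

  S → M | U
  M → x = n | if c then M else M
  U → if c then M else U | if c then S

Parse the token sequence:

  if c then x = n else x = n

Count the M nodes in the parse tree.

[S [M if c then [M x = n] else [M x = n]]]

3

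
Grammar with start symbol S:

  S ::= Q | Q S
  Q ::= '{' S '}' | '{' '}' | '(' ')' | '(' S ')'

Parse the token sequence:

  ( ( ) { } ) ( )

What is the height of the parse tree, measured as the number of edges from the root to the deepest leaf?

[S [Q ( [S [Q ( )] [S [Q { }]]] )] [S [Q ( )]]]

5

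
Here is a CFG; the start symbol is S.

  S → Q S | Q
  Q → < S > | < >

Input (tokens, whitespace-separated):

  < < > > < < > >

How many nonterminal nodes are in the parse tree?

[S [Q < [S [Q < >]] >] [S [Q < [S [Q < >]] >]]]

8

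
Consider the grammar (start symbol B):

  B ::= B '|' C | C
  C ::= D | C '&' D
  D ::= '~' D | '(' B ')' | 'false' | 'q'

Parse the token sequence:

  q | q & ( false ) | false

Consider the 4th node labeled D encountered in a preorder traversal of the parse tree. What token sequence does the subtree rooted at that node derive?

false

[B [B [B [C [D q]]] | [C [C [D q]] & [D ( [B [C [D false]]] )]]] | [C [D false]]]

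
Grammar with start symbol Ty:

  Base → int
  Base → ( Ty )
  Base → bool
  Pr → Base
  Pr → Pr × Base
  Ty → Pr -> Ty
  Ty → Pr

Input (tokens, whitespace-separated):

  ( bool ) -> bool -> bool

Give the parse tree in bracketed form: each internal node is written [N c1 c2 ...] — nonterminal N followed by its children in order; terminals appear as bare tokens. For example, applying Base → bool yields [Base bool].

[Ty [Pr [Base ( [Ty [Pr [Base bool]]] )]] -> [Ty [Pr [Base bool]] -> [Ty [Pr [Base bool]]]]]

Ty
Pr -> Ty
Base -> Ty
( Ty ) -> Ty
( Pr ) -> Ty
( Base ) -> Ty
( bool ) -> Ty
( bool ) -> Pr -> Ty
( bool ) -> Base -> Ty
( bool ) -> bool -> Ty
( bool ) -> bool -> Pr
( bool ) -> bool -> Base
( bool ) -> bool -> bool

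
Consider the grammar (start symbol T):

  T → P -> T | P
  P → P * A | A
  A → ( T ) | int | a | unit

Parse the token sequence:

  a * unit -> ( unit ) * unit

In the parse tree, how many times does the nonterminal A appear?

[T [P [P [A a]] * [A unit]] -> [T [P [P [A ( [T [P [A unit]]] )]] * [A unit]]]]

5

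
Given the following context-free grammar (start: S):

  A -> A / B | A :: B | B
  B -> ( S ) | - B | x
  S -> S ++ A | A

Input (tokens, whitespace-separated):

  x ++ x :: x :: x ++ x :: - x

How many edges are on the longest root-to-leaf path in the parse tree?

6

[S [S [S [A [B x]]] ++ [A [A [A [B x]] :: [B x]] :: [B x]]] ++ [A [A [B x]] :: [B - [B x]]]]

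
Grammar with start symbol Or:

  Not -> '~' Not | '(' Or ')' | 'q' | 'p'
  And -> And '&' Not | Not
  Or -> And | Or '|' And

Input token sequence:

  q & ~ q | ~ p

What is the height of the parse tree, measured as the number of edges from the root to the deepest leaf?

[Or [Or [And [And [Not q]] & [Not ~ [Not q]]]] | [And [Not ~ [Not p]]]]

5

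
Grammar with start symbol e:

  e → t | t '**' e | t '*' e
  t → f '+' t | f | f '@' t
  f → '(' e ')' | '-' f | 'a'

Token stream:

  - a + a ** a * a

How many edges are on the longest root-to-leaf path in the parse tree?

5

[e [t [f - [f a]] + [t [f a]]] ** [e [t [f a]] * [e [t [f a]]]]]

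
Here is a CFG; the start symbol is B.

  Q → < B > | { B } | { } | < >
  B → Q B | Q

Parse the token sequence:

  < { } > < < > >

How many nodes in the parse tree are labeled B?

4

[B [Q < [B [Q { }]] >] [B [Q < [B [Q < >]] >]]]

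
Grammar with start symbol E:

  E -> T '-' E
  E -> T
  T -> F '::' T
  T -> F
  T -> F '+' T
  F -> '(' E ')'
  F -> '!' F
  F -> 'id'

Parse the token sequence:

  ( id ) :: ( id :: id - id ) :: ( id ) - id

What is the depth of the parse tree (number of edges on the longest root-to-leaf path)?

8

[E [T [F ( [E [T [F id]]] )] :: [T [F ( [E [T [F id] :: [T [F id]]] - [E [T [F id]]]] )] :: [T [F ( [E [T [F id]]] )]]]] - [E [T [F id]]]]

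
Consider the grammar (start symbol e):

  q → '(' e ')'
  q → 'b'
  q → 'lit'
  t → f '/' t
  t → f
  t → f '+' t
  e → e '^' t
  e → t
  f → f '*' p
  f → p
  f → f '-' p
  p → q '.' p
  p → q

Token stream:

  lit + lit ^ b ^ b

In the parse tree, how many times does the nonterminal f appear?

4

[e [e [e [t [f [p [q lit]]] + [t [f [p [q lit]]]]]] ^ [t [f [p [q b]]]]] ^ [t [f [p [q b]]]]]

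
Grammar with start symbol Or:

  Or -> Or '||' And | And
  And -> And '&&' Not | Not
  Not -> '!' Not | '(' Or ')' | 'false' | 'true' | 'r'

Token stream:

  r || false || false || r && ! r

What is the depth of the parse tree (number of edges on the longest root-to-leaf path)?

[Or [Or [Or [Or [And [Not r]]] || [And [Not false]]] || [And [Not false]]] || [And [And [Not r]] && [Not ! [Not r]]]]

6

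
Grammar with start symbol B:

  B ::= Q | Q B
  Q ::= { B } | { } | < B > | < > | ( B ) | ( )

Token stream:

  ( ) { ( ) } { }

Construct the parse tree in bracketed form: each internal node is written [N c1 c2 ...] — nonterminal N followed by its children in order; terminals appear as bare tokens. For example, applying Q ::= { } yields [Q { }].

[B [Q ( )] [B [Q { [B [Q ( )]] }] [B [Q { }]]]]

B
Q B
( ) B
( ) Q B
( ) { B } B
( ) { Q } B
( ) { ( ) } B
( ) { ( ) } Q
( ) { ( ) } { }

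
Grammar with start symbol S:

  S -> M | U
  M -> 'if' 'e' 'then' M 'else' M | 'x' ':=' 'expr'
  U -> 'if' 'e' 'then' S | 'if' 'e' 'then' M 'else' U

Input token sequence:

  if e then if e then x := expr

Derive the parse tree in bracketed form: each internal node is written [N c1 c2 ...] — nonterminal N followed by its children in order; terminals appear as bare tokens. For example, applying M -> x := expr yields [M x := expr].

[S [U if e then [S [U if e then [S [M x := expr]]]]]]

S
U
if e then S
if e then U
if e then if e then S
if e then if e then M
if e then if e then x := expr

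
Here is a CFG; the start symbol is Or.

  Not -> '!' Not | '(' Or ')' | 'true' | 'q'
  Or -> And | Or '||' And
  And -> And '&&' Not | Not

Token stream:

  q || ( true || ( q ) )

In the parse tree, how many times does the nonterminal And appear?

[Or [Or [And [Not q]]] || [And [Not ( [Or [Or [And [Not true]]] || [And [Not ( [Or [And [Not q]]] )]]] )]]]

5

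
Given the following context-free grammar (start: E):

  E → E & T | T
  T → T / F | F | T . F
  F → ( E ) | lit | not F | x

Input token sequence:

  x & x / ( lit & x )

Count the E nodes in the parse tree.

4

[E [E [T [F x]]] & [T [T [F x]] / [F ( [E [E [T [F lit]]] & [T [F x]]] )]]]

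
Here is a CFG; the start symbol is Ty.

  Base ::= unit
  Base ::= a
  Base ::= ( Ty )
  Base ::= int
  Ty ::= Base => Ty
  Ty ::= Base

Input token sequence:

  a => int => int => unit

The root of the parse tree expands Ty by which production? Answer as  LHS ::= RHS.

[Ty [Base a] => [Ty [Base int] => [Ty [Base int] => [Ty [Base unit]]]]]

Ty ::= Base => Ty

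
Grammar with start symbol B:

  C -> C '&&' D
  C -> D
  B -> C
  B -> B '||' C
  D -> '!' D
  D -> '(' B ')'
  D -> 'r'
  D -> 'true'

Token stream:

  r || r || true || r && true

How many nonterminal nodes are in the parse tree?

[B [B [B [B [C [D r]]] || [C [D r]]] || [C [D true]]] || [C [C [D r]] && [D true]]]

14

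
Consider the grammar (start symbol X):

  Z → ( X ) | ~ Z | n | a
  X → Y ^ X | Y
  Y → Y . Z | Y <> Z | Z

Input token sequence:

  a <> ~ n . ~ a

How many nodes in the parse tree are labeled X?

1

[X [Y [Y [Y [Z a]] <> [Z ~ [Z n]]] . [Z ~ [Z a]]]]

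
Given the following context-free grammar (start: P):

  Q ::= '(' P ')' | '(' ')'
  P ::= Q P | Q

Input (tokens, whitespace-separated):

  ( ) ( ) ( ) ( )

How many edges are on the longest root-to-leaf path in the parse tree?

5

[P [Q ( )] [P [Q ( )] [P [Q ( )] [P [Q ( )]]]]]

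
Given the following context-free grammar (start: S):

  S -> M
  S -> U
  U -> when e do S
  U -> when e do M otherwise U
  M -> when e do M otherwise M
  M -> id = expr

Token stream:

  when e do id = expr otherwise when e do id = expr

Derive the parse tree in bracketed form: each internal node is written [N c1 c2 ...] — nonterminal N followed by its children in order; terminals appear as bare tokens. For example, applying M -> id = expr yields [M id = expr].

[S [U when e do [M id = expr] otherwise [U when e do [S [M id = expr]]]]]

S
U
when e do M otherwise U
when e do id = expr otherwise U
when e do id = expr otherwise when e do S
when e do id = expr otherwise when e do M
when e do id = expr otherwise when e do id = expr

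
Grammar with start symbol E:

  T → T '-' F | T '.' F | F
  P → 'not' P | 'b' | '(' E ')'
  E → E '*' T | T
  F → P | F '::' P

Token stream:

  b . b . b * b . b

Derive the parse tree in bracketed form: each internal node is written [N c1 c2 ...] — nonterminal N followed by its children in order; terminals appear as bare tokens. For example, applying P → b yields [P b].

[E [E [T [T [T [F [P b]]] . [F [P b]]] . [F [P b]]]] * [T [T [F [P b]]] . [F [P b]]]]

E
E * T
T * T
T . F * T
T . F . F * T
F . F . F * T
P . F . F * T
b . F . F * T
b . P . F * T
b . b . F * T
b . b . P * T
b . b . b * T
b . b . b * T . F
b . b . b * F . F
b . b . b * P . F
b . b . b * b . F
b . b . b * b . P
b . b . b * b . b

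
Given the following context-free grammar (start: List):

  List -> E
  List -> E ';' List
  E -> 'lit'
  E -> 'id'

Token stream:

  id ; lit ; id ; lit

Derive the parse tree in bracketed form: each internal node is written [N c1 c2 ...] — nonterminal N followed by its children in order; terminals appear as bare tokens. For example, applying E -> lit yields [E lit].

List
E ; List
id ; List
id ; E ; List
id ; lit ; List
id ; lit ; E ; List
id ; lit ; id ; List
id ; lit ; id ; E
id ; lit ; id ; lit

[List [E id] ; [List [E lit] ; [List [E id] ; [List [E lit]]]]]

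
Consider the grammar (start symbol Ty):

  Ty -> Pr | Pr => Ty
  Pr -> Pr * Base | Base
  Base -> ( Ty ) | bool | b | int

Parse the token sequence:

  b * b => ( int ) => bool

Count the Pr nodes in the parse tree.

[Ty [Pr [Pr [Base b]] * [Base b]] => [Ty [Pr [Base ( [Ty [Pr [Base int]]] )]] => [Ty [Pr [Base bool]]]]]

5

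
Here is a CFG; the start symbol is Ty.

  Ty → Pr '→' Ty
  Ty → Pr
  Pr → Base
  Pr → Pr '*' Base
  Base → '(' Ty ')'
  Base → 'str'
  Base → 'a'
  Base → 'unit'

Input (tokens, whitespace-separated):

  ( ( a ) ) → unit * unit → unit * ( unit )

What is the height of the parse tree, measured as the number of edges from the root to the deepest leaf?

[Ty [Pr [Base ( [Ty [Pr [Base ( [Ty [Pr [Base a]]] )]]] )]] → [Ty [Pr [Pr [Base unit]] * [Base unit]] → [Ty [Pr [Pr [Base unit]] * [Base ( [Ty [Pr [Base unit]]] )]]]]]

9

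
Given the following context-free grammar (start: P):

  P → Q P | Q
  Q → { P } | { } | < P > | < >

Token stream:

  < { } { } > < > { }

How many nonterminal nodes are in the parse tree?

10

[P [Q < [P [Q { }] [P [Q { }]]] >] [P [Q < >] [P [Q { }]]]]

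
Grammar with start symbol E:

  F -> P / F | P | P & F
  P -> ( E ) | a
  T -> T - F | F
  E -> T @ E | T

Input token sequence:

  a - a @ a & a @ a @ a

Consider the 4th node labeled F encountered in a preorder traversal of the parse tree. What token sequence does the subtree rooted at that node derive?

[E [T [T [F [P a]]] - [F [P a]]] @ [E [T [F [P a] & [F [P a]]]] @ [E [T [F [P a]]] @ [E [T [F [P a]]]]]]]

a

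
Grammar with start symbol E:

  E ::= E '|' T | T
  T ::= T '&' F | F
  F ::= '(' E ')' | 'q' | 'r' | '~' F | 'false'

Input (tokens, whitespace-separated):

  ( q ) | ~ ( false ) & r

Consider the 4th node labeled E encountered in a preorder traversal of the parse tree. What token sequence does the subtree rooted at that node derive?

false

[E [E [T [F ( [E [T [F q]]] )]]] | [T [T [F ~ [F ( [E [T [F false]]] )]]] & [F r]]]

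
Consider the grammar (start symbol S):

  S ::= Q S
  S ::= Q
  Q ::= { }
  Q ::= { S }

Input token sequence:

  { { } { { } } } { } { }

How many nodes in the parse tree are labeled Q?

[S [Q { [S [Q { }] [S [Q { [S [Q { }]] }]]] }] [S [Q { }] [S [Q { }]]]]

6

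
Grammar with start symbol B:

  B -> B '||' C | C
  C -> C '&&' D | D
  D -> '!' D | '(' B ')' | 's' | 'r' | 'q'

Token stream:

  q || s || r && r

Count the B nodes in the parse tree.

3

[B [B [B [C [D q]]] || [C [D s]]] || [C [C [D r]] && [D r]]]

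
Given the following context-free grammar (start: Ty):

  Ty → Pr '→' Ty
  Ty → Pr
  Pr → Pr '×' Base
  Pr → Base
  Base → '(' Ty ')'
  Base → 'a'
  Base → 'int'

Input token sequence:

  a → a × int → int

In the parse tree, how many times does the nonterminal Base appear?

4

[Ty [Pr [Base a]] → [Ty [Pr [Pr [Base a]] × [Base int]] → [Ty [Pr [Base int]]]]]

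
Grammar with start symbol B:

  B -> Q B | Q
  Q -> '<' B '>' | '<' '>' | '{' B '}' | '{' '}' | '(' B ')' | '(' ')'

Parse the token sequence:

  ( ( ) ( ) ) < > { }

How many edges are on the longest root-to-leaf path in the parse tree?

[B [Q ( [B [Q ( )] [B [Q ( )]]] )] [B [Q < >] [B [Q { }]]]]

5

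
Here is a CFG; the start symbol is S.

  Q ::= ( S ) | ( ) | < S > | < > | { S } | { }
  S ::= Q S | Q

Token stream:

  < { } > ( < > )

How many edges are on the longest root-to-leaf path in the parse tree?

[S [Q < [S [Q { }]] >] [S [Q ( [S [Q < >]] )]]]

5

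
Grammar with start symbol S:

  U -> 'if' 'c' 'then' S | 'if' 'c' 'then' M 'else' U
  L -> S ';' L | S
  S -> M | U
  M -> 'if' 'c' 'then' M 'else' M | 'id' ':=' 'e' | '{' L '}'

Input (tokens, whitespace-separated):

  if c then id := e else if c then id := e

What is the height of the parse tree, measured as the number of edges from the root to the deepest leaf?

[S [U if c then [M id := e] else [U if c then [S [M id := e]]]]]

5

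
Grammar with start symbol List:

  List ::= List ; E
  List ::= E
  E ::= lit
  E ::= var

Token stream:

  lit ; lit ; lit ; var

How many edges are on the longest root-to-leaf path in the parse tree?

5

[List [List [List [List [E lit]] ; [E lit]] ; [E lit]] ; [E var]]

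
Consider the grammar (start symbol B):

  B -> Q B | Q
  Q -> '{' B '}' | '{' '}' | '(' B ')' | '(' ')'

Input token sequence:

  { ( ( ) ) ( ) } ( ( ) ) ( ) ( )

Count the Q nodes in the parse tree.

[B [Q { [B [Q ( [B [Q ( )]] )] [B [Q ( )]]] }] [B [Q ( [B [Q ( )]] )] [B [Q ( )] [B [Q ( )]]]]]

8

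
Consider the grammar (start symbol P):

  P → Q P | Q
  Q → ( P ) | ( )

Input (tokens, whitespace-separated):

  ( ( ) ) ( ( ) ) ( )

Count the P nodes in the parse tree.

5

[P [Q ( [P [Q ( )]] )] [P [Q ( [P [Q ( )]] )] [P [Q ( )]]]]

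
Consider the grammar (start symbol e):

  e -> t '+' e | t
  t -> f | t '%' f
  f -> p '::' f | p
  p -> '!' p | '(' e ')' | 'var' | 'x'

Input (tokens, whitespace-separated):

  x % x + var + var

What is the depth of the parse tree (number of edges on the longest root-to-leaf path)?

[e [t [t [f [p x]]] % [f [p x]]] + [e [t [f [p var]]] + [e [t [f [p var]]]]]]

6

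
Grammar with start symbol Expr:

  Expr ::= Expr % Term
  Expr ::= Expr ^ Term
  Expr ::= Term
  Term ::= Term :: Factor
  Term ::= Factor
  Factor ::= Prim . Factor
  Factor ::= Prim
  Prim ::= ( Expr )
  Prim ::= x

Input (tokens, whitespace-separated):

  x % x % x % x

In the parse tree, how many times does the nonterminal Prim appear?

4

[Expr [Expr [Expr [Expr [Term [Factor [Prim x]]]] % [Term [Factor [Prim x]]]] % [Term [Factor [Prim x]]]] % [Term [Factor [Prim x]]]]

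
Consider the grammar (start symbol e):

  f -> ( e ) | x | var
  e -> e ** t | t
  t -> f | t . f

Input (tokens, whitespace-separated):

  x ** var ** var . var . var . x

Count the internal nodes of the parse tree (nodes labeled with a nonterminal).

[e [e [e [t [f x]]] ** [t [f var]]] ** [t [t [t [t [f var]] . [f var]] . [f var]] . [f x]]]

15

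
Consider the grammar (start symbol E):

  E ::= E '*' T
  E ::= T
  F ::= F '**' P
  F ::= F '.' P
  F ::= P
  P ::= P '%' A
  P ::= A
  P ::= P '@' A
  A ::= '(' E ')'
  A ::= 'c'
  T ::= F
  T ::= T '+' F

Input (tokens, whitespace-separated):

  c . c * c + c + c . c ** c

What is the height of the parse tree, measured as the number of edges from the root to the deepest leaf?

[E [E [T [F [F [P [A c]]] . [P [A c]]]]] * [T [T [T [F [P [A c]]]] + [F [P [A c]]]] + [F [F [F [P [A c]]] . [P [A c]]] ** [P [A c]]]]]

7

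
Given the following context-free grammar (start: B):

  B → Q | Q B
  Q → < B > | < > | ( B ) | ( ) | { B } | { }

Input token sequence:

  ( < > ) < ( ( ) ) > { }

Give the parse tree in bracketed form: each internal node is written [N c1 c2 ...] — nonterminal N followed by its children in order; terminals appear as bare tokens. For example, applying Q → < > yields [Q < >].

B
Q B
( B ) B
( Q ) B
( < > ) B
( < > ) Q B
( < > ) < B > B
( < > ) < Q > B
( < > ) < ( B ) > B
( < > ) < ( Q ) > B
( < > ) < ( ( ) ) > B
( < > ) < ( ( ) ) > Q
( < > ) < ( ( ) ) > { }

[B [Q ( [B [Q < >]] )] [B [Q < [B [Q ( [B [Q ( )]] )]] >] [B [Q { }]]]]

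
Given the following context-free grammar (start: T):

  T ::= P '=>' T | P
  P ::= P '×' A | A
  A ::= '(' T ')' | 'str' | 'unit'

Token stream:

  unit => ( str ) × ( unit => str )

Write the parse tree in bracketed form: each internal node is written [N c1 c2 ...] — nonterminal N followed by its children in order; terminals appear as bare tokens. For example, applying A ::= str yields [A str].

T
P => T
A => T
unit => T
unit => P
unit => P × A
unit => A × A
unit => ( T ) × A
unit => ( P ) × A
unit => ( A ) × A
unit => ( str ) × A
unit => ( str ) × ( T )
unit => ( str ) × ( P => T )
unit => ( str ) × ( A => T )
unit => ( str ) × ( unit => T )
unit => ( str ) × ( unit => P )
unit => ( str ) × ( unit => A )
unit => ( str ) × ( unit => str )

[T [P [A unit]] => [T [P [P [A ( [T [P [A str]]] )]] × [A ( [T [P [A unit]] => [T [P [A str]]]] )]]]]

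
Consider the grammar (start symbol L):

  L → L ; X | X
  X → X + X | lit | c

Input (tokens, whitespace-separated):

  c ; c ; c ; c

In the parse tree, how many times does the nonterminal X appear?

4

[L [L [L [L [X c]] ; [X c]] ; [X c]] ; [X c]]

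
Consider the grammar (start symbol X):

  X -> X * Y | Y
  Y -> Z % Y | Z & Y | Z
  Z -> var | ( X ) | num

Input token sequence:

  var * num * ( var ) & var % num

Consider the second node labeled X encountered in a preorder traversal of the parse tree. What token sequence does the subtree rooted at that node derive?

[X [X [X [Y [Z var]]] * [Y [Z num]]] * [Y [Z ( [X [Y [Z var]]] )] & [Y [Z var] % [Y [Z num]]]]]

var * num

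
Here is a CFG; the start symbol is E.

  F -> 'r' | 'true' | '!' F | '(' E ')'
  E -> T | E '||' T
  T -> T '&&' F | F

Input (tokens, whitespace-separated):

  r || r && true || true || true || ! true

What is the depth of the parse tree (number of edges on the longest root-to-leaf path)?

[E [E [E [E [E [T [F r]]] || [T [T [F r]] && [F true]]] || [T [F true]]] || [T [F true]]] || [T [F ! [F true]]]]

7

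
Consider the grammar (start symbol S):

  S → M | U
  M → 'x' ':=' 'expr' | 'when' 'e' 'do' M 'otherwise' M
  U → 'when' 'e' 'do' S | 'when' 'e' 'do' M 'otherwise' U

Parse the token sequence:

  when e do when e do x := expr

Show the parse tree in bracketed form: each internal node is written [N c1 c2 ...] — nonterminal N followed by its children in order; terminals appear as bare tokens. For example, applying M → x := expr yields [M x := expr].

S
U
when e do S
when e do U
when e do when e do S
when e do when e do M
when e do when e do x := expr

[S [U when e do [S [U when e do [S [M x := expr]]]]]]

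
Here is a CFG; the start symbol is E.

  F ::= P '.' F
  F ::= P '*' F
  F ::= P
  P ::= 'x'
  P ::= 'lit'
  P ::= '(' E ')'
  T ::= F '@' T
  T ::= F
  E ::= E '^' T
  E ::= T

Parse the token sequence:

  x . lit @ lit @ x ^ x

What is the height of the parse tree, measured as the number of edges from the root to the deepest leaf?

[E [E [T [F [P x] . [F [P lit]]] @ [T [F [P lit]] @ [T [F [P x]]]]]] ^ [T [F [P x]]]]

7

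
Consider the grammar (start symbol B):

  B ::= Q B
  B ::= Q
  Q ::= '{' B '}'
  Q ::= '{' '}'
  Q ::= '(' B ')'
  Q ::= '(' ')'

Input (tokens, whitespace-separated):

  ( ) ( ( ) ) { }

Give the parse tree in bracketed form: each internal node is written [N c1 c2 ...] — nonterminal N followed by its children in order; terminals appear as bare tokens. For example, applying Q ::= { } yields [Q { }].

[B [Q ( )] [B [Q ( [B [Q ( )]] )] [B [Q { }]]]]

B
Q B
( ) B
( ) Q B
( ) ( B ) B
( ) ( Q ) B
( ) ( ( ) ) B
( ) ( ( ) ) Q
( ) ( ( ) ) { }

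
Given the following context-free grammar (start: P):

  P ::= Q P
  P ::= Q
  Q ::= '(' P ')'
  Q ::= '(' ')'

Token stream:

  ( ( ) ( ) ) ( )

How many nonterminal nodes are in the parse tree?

8

[P [Q ( [P [Q ( )] [P [Q ( )]]] )] [P [Q ( )]]]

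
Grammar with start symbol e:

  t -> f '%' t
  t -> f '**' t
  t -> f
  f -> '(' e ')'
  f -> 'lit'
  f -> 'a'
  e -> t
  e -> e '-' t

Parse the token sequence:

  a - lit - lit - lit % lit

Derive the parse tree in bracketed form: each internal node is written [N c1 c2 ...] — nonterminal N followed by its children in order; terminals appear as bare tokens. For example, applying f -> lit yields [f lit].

[e [e [e [e [t [f a]]] - [t [f lit]]] - [t [f lit]]] - [t [f lit] % [t [f lit]]]]

e
e - t
e - t - t
e - t - t - t
t - t - t - t
f - t - t - t
a - t - t - t
a - f - t - t
a - lit - t - t
a - lit - f - t
a - lit - lit - t
a - lit - lit - f % t
a - lit - lit - lit % t
a - lit - lit - lit % f
a - lit - lit - lit % lit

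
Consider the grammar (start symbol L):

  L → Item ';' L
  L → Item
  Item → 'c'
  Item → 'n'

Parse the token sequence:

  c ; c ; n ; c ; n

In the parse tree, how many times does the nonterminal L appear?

[L [Item c] ; [L [Item c] ; [L [Item n] ; [L [Item c] ; [L [Item n]]]]]]

5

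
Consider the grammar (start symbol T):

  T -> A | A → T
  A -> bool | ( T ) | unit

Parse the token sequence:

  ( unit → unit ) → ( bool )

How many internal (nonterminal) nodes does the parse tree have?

10

[T [A ( [T [A unit] → [T [A unit]]] )] → [T [A ( [T [A bool]] )]]]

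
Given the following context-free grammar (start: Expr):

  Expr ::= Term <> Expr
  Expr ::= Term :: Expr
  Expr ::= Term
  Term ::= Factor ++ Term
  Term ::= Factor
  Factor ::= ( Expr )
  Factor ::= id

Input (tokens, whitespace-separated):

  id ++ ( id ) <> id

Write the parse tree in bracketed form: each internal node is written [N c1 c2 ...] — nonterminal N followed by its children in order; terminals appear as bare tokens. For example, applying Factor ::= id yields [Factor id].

[Expr [Term [Factor id] ++ [Term [Factor ( [Expr [Term [Factor id]]] )]]] <> [Expr [Term [Factor id]]]]

Expr
Term <> Expr
Factor ++ Term <> Expr
id ++ Term <> Expr
id ++ Factor <> Expr
id ++ ( Expr ) <> Expr
id ++ ( Term ) <> Expr
id ++ ( Factor ) <> Expr
id ++ ( id ) <> Expr
id ++ ( id ) <> Term
id ++ ( id ) <> Factor
id ++ ( id ) <> id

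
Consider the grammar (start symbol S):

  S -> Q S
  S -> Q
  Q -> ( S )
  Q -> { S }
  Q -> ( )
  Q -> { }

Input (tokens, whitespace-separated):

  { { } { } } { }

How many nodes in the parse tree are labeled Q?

[S [Q { [S [Q { }] [S [Q { }]]] }] [S [Q { }]]]

4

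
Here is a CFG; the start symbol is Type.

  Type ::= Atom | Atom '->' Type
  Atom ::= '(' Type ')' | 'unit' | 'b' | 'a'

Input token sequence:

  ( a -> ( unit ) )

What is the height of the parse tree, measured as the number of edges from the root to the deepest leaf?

7

[Type [Atom ( [Type [Atom a] -> [Type [Atom ( [Type [Atom unit]] )]]] )]]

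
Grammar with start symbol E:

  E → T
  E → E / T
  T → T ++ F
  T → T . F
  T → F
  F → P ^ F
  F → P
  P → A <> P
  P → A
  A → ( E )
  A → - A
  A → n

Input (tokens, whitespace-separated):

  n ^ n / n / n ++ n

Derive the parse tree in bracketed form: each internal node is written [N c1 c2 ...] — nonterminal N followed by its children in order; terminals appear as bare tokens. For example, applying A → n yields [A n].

[E [E [E [T [F [P [A n]] ^ [F [P [A n]]]]]] / [T [F [P [A n]]]]] / [T [T [F [P [A n]]]] ++ [F [P [A n]]]]]

E
E / T
E / T / T
T / T / T
F / T / T
P ^ F / T / T
A ^ F / T / T
n ^ F / T / T
n ^ P / T / T
n ^ A / T / T
n ^ n / T / T
n ^ n / F / T
n ^ n / P / T
n ^ n / A / T
n ^ n / n / T
n ^ n / n / T ++ F
n ^ n / n / F ++ F
n ^ n / n / P ++ F
n ^ n / n / A ++ F
n ^ n / n / n ++ F
n ^ n / n / n ++ P
n ^ n / n / n ++ A
n ^ n / n / n ++ n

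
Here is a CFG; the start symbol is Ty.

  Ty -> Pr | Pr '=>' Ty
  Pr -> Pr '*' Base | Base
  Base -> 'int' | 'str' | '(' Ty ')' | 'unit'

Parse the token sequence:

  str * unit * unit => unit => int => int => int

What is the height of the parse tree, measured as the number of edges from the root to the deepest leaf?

7

[Ty [Pr [Pr [Pr [Base str]] * [Base unit]] * [Base unit]] => [Ty [Pr [Base unit]] => [Ty [Pr [Base int]] => [Ty [Pr [Base int]] => [Ty [Pr [Base int]]]]]]]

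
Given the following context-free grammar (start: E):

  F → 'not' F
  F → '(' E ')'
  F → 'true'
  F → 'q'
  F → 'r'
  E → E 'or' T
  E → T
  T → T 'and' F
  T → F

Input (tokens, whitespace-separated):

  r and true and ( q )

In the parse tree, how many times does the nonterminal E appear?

[E [T [T [T [F r]] and [F true]] and [F ( [E [T [F q]]] )]]]

2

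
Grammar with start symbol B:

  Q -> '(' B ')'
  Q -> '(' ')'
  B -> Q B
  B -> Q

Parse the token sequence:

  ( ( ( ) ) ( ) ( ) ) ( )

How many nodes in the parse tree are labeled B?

[B [Q ( [B [Q ( [B [Q ( )]] )] [B [Q ( )] [B [Q ( )]]]] )] [B [Q ( )]]]

6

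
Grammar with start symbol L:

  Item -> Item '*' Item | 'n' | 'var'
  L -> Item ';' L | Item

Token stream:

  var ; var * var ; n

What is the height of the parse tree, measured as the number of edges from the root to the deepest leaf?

[L [Item var] ; [L [Item [Item var] * [Item var]] ; [L [Item n]]]]

4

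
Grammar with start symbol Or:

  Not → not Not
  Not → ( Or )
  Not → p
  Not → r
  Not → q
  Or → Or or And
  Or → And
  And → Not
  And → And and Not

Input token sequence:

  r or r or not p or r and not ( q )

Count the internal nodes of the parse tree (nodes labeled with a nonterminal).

19

[Or [Or [Or [Or [And [Not r]]] or [And [Not r]]] or [And [Not not [Not p]]]] or [And [And [Not r]] and [Not not [Not ( [Or [And [Not q]]] )]]]]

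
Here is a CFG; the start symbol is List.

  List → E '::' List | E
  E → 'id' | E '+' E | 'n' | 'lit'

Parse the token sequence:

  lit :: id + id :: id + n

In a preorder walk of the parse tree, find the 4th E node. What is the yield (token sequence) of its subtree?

id

[List [E lit] :: [List [E [E id] + [E id]] :: [List [E [E id] + [E n]]]]]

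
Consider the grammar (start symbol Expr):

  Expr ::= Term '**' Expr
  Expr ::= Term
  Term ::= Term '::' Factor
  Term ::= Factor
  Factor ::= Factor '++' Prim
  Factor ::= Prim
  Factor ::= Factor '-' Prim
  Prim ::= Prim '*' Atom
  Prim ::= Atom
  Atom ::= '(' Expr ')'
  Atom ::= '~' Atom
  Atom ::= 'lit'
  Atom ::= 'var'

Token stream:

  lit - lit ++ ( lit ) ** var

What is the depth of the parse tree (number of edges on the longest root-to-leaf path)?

[Expr [Term [Factor [Factor [Factor [Prim [Atom lit]]] - [Prim [Atom lit]]] ++ [Prim [Atom ( [Expr [Term [Factor [Prim [Atom lit]]]]] )]]]] ** [Expr [Term [Factor [Prim [Atom var]]]]]]

10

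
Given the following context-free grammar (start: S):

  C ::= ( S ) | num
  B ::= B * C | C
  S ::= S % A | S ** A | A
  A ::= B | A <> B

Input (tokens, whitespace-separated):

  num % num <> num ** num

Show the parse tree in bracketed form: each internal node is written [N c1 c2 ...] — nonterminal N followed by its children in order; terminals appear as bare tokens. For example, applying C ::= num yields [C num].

[S [S [S [A [B [C num]]]] % [A [A [B [C num]]] <> [B [C num]]]] ** [A [B [C num]]]]

S
S ** A
S % A ** A
A % A ** A
B % A ** A
C % A ** A
num % A ** A
num % A <> B ** A
num % B <> B ** A
num % C <> B ** A
num % num <> B ** A
num % num <> C ** A
num % num <> num ** A
num % num <> num ** B
num % num <> num ** C
num % num <> num ** num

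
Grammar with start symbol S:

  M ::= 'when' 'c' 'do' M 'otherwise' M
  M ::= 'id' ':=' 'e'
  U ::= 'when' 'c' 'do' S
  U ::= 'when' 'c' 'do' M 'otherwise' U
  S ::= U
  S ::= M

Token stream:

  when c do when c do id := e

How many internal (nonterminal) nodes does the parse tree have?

6

[S [U when c do [S [U when c do [S [M id := e]]]]]]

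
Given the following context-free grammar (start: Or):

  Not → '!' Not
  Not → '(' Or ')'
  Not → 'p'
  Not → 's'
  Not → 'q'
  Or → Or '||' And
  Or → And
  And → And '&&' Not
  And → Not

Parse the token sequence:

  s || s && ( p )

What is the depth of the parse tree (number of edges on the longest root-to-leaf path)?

[Or [Or [And [Not s]]] || [And [And [Not s]] && [Not ( [Or [And [Not p]]] )]]]

6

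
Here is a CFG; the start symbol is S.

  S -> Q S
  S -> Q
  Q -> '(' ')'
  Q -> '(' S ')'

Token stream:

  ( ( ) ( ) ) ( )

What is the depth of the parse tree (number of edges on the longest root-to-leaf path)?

[S [Q ( [S [Q ( )] [S [Q ( )]]] )] [S [Q ( )]]]

5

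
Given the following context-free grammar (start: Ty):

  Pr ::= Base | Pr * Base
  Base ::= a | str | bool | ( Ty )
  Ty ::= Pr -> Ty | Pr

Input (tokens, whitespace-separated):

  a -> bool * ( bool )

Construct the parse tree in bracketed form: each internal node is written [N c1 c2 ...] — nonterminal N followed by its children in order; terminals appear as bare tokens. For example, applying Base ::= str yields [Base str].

[Ty [Pr [Base a]] -> [Ty [Pr [Pr [Base bool]] * [Base ( [Ty [Pr [Base bool]]] )]]]]

Ty
Pr -> Ty
Base -> Ty
a -> Ty
a -> Pr
a -> Pr * Base
a -> Base * Base
a -> bool * Base
a -> bool * ( Ty )
a -> bool * ( Pr )
a -> bool * ( Base )
a -> bool * ( bool )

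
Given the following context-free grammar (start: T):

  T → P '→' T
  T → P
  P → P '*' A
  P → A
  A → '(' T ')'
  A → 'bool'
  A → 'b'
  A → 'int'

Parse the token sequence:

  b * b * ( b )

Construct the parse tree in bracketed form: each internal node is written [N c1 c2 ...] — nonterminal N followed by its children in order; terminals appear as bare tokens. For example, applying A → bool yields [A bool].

[T [P [P [P [A b]] * [A b]] * [A ( [T [P [A b]]] )]]]

T
P
P * A
P * A * A
A * A * A
b * A * A
b * b * A
b * b * ( T )
b * b * ( P )
b * b * ( A )
b * b * ( b )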